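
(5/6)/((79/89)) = 445/474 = 0.94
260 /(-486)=-130 /243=-0.53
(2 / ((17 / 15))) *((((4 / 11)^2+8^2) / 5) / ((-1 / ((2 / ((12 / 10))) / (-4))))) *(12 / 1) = 232800 / 2057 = 113.17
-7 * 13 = -91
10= 10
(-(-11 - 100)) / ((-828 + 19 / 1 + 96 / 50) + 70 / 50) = -925 / 6714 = -0.14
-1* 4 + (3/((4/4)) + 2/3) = -1/3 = -0.33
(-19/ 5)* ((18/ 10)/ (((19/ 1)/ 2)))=-18/ 25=-0.72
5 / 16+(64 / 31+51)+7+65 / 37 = 1140279 / 18352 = 62.13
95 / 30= 19 / 6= 3.17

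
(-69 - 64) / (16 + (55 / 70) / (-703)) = -1308986 / 157461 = -8.31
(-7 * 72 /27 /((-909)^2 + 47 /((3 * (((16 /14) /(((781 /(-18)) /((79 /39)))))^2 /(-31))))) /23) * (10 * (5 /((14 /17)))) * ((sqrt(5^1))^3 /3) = -16296499200 * sqrt(5) /130108718826949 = -0.00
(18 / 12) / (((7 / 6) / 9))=81 / 7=11.57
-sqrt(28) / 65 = -2 * sqrt(7) / 65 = -0.08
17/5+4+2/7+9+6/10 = 121/7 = 17.29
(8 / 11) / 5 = 8 / 55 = 0.15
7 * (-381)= -2667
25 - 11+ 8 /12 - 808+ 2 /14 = -16657 /21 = -793.19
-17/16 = -1.06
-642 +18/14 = -4485/7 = -640.71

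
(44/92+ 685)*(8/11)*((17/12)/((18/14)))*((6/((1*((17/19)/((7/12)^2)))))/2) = 51373511/81972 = 626.72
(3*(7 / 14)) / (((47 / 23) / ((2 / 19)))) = 69 / 893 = 0.08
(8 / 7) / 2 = 0.57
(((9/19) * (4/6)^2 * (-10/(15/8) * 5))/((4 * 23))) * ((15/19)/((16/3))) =-75/8303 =-0.01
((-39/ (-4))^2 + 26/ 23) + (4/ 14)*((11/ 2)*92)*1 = 620209/ 2576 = 240.76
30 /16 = 15 /8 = 1.88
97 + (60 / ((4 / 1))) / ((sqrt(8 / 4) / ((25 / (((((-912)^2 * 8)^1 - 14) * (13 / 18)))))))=3375 * sqrt(2) / 86501194 + 97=97.00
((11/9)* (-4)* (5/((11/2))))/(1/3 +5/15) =-6.67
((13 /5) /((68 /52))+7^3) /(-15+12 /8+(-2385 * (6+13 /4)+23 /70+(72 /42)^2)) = -5747504 /367710901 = -0.02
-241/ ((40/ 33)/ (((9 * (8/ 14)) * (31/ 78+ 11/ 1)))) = -3030093/ 260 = -11654.20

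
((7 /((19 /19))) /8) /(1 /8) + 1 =8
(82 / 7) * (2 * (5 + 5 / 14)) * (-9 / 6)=-9225 / 49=-188.27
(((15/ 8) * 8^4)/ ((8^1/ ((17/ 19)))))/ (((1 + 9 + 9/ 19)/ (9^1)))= 146880/ 199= 738.09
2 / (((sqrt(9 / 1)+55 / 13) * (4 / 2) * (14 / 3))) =39 / 1316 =0.03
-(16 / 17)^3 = -4096 / 4913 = -0.83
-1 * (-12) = 12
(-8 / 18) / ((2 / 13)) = -26 / 9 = -2.89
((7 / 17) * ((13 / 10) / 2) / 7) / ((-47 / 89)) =-1157 / 15980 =-0.07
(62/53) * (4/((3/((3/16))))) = 31/106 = 0.29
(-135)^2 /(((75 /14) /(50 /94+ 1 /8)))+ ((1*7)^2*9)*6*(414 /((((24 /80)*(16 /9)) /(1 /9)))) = 43325037 /188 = 230452.32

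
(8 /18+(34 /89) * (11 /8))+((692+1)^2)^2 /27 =27369173440559 /3204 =8542188963.97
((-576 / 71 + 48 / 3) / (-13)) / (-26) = 280 / 11999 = 0.02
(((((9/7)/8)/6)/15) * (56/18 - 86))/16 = -373/40320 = -0.01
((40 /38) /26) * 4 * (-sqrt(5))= -40 * sqrt(5) /247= -0.36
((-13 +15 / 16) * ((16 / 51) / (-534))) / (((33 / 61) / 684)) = 447374 / 49929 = 8.96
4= 4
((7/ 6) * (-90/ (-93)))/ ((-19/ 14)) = -490/ 589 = -0.83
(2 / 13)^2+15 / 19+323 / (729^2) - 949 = -1618039111795 / 1706457051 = -948.19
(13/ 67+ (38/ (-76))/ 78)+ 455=4757621/ 10452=455.19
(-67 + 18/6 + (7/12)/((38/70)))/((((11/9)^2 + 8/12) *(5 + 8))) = -387369/172900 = -2.24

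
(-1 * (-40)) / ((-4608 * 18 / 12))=-5 / 864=-0.01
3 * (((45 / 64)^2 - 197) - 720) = -11262021 / 4096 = -2749.52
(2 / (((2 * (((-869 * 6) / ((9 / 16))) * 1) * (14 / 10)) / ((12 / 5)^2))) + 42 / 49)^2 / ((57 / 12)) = 2715764769 / 17576372275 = 0.15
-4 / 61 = -0.07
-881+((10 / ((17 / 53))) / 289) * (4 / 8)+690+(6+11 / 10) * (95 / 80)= -143471243 / 786080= -182.51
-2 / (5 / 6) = -12 / 5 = -2.40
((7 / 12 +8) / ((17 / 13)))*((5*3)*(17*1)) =6695 / 4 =1673.75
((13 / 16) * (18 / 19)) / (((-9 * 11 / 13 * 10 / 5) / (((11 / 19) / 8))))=-169 / 46208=-0.00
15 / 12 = 5 / 4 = 1.25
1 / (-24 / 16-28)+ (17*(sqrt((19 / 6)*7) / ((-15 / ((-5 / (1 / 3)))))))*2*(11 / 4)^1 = -2 / 59+ 187*sqrt(798) / 12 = 440.18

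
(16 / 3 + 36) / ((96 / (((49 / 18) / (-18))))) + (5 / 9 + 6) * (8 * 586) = 30732.38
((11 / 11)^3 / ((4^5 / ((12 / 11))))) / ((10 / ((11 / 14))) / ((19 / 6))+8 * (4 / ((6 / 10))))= 171 / 9205760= 0.00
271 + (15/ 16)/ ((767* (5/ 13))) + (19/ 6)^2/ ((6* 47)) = 271.04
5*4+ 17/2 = 28.50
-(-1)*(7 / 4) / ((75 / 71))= 497 / 300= 1.66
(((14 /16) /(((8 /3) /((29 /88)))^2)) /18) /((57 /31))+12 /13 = 5426393965 /5876023296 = 0.92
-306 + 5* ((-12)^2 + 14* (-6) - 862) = -4316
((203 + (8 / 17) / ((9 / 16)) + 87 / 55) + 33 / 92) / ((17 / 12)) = 145.25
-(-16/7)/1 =16/7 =2.29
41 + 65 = 106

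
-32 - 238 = -270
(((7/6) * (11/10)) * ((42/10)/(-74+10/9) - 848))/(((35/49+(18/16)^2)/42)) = -20990172434/909175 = -23087.05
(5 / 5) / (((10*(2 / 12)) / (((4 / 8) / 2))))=3 / 20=0.15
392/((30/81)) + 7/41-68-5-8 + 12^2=229922/205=1121.57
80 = 80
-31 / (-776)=31 / 776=0.04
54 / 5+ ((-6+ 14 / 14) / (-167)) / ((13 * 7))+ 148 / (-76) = 12781152 / 1443715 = 8.85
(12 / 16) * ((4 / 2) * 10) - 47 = -32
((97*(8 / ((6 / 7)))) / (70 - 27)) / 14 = 194 / 129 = 1.50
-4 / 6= -2 / 3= -0.67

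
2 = 2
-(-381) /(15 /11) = 1397 /5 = 279.40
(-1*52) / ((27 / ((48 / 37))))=-832 / 333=-2.50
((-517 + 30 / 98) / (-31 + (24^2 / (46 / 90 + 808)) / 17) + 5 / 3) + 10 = 79817069009 / 2814744387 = 28.36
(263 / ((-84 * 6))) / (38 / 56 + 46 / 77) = -2893 / 7074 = -0.41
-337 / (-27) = 337 / 27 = 12.48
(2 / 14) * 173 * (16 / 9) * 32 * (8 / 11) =708608 / 693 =1022.52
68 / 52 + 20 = 277 / 13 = 21.31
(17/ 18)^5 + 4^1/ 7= 17497271/ 13226976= 1.32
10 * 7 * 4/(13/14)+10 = 4050/13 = 311.54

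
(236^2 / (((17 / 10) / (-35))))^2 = 1314880418546.71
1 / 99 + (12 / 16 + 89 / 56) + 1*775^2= 3329878025 / 5544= 600627.35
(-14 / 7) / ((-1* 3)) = 2 / 3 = 0.67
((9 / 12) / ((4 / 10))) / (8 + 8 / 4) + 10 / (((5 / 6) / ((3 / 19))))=633 / 304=2.08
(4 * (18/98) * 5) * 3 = 540/49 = 11.02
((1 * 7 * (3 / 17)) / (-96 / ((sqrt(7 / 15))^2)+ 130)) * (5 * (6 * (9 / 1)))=-3969 / 901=-4.41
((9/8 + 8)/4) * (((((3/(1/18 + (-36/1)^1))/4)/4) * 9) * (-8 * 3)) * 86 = 2288331/10352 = 221.05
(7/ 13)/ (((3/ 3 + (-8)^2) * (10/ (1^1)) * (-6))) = -7/ 50700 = -0.00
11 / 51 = 0.22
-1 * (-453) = 453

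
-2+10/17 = -24/17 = -1.41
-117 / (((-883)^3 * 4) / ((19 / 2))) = 2223 / 5507723096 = 0.00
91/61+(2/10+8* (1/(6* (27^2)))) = 1129712/667035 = 1.69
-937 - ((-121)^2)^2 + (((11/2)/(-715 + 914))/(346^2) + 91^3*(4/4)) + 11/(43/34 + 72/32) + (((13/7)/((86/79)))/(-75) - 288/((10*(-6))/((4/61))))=-3349690698576690811713317/15681614181605400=-213606243.58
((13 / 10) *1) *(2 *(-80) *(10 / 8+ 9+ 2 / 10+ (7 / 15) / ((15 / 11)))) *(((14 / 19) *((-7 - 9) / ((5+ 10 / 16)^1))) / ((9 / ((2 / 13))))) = 139245568 / 1731375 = 80.42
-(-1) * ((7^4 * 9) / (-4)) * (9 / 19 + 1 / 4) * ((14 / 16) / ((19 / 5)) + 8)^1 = -32176.40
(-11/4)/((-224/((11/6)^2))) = 1331/32256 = 0.04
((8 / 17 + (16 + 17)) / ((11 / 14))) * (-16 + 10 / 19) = -2342004 / 3553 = -659.16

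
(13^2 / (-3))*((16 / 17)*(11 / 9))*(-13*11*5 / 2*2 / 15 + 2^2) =3896464 / 1377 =2829.68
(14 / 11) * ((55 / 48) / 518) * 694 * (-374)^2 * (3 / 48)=60671215 / 3552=17080.86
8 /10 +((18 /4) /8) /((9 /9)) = 109 /80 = 1.36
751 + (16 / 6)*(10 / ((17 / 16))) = 39581 / 51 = 776.10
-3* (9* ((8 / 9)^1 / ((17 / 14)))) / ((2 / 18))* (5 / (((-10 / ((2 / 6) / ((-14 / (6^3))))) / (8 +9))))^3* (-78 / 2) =28396427904 / 49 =579518936.82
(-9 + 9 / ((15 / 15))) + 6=6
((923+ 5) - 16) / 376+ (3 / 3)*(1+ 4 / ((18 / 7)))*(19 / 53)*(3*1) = 38665 / 7473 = 5.17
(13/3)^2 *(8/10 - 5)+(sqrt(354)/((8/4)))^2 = 289/30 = 9.63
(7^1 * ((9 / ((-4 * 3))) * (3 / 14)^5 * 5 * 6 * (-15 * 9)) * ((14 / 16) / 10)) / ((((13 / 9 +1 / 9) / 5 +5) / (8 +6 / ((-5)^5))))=6641418177 / 5246528000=1.27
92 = 92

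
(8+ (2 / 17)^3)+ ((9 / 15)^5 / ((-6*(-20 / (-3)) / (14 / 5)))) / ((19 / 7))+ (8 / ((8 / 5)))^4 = 18465192438409 / 29170937500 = 633.00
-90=-90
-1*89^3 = -704969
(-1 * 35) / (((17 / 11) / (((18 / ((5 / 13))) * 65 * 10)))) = -11711700 / 17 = -688923.53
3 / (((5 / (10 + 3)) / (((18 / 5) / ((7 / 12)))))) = 8424 / 175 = 48.14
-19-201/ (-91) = -1528/ 91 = -16.79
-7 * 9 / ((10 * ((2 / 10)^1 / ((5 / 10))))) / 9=-7 / 4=-1.75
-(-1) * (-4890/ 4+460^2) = 420755/ 2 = 210377.50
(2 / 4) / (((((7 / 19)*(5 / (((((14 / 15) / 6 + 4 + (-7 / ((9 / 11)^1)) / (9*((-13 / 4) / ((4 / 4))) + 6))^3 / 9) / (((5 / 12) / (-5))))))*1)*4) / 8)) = -515625347685316 / 7696188320625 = -67.00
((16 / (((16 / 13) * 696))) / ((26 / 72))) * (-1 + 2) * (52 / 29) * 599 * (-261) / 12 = -70083 / 58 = -1208.33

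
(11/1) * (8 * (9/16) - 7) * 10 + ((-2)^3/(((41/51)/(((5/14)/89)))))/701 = -4924052845/17905643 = -275.00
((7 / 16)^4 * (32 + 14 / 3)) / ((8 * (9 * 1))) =132055 / 7077888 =0.02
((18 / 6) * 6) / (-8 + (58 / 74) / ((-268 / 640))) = -22311 / 12236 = -1.82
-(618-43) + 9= -566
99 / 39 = 33 / 13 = 2.54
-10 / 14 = -5 / 7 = -0.71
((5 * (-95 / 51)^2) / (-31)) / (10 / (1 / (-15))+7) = 45125 / 11530233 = 0.00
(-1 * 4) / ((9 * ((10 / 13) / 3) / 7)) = -12.13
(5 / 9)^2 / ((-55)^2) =1 / 9801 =0.00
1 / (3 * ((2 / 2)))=0.33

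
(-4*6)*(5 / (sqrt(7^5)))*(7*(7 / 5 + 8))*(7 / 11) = -1128*sqrt(7) / 77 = -38.76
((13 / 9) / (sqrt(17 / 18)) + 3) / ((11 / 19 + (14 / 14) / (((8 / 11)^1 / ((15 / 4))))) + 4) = 7904 * sqrt(34) / 301869 + 608 / 1973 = 0.46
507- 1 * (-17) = 524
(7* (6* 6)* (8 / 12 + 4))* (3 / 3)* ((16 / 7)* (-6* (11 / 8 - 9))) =122976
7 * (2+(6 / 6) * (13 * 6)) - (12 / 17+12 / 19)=180448 / 323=558.66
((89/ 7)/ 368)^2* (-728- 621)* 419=-4477194751/ 6635776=-674.71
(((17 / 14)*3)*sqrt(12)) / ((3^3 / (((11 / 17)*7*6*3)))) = 22*sqrt(3) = 38.11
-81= -81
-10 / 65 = -2 / 13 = -0.15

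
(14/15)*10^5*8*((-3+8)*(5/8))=7000000/3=2333333.33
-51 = -51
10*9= 90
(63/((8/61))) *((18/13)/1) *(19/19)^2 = 34587/52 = 665.13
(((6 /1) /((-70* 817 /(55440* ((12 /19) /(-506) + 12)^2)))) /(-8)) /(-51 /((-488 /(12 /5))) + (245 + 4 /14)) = 767082403296720 /1799374707479723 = 0.43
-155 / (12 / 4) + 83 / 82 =-50.65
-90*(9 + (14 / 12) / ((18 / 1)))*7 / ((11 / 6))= -3115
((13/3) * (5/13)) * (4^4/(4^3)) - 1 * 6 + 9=29/3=9.67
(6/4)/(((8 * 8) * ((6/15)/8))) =15/32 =0.47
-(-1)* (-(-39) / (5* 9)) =13 / 15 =0.87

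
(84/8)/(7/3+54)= 63/338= 0.19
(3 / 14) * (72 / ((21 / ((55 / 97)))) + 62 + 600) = 676227 / 4753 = 142.27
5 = 5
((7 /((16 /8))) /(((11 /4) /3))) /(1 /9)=378 /11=34.36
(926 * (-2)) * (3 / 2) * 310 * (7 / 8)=-1507065 / 2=-753532.50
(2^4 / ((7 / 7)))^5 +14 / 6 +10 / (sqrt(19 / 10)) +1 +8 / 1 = 10 * sqrt(190) / 19 +3145762 / 3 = 1048594.59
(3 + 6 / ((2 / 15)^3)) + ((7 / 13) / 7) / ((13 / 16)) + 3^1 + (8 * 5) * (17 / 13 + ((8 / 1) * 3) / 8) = 1831725 / 676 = 2709.65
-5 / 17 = -0.29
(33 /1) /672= 11 /224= 0.05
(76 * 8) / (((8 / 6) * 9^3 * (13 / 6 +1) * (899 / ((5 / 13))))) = 80 / 946647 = 0.00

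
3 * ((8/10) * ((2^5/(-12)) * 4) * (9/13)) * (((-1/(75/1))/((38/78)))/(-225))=-128/59375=-0.00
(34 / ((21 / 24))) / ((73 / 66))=17952 / 511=35.13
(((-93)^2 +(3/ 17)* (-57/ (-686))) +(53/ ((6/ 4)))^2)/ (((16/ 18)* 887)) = 1038817513/ 82753552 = 12.55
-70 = -70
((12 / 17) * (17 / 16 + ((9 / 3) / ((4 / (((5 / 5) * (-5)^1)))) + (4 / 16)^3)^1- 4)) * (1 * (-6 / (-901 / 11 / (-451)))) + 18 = 21270771 / 122536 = 173.59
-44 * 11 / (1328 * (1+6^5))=-11 / 234724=-0.00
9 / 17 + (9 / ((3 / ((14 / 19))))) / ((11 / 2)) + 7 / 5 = 41416 / 17765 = 2.33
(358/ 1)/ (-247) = -358/ 247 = -1.45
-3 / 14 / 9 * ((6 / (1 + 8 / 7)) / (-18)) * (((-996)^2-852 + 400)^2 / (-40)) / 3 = -61449947881 / 2025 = -30345653.27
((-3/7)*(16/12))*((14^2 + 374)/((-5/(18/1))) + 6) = 8184/7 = 1169.14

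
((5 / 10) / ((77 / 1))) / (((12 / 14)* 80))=1 / 10560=0.00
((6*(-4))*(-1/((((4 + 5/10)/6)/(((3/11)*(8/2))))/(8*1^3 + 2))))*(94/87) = 120320/319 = 377.18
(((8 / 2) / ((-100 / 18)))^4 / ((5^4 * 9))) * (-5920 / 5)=-13810176 / 244140625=-0.06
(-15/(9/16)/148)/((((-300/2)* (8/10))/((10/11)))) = 5/3663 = 0.00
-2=-2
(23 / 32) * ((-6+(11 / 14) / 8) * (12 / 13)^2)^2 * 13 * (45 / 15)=708.86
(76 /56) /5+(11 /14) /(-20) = 13 /56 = 0.23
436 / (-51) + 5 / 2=-617 / 102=-6.05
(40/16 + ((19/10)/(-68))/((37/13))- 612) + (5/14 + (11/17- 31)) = -112629729/176120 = -639.51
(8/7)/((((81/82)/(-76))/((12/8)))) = -24928/189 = -131.89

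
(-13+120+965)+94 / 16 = 1077.88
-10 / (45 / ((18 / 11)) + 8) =-20 / 71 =-0.28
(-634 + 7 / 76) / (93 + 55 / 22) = -48177 / 7258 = -6.64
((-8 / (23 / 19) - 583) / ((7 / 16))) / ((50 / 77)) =-1193368 / 575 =-2075.42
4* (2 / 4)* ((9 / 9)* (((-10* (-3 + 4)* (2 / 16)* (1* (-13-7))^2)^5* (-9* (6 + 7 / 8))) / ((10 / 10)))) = 3867187500000000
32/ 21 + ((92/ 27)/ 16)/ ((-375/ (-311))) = 482071/ 283500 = 1.70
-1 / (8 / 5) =-5 / 8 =-0.62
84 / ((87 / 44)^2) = 54208 / 2523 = 21.49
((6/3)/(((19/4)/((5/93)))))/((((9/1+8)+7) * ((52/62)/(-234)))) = -5/19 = -0.26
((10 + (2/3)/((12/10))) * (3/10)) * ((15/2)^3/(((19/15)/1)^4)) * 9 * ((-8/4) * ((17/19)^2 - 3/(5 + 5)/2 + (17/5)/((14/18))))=-26019593296875/554646176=-46912.06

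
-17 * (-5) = 85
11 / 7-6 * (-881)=37013 / 7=5287.57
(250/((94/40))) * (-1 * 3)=-15000/47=-319.15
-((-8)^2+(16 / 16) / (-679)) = -43455 / 679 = -64.00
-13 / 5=-2.60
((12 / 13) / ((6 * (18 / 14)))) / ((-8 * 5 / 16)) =-28 / 585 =-0.05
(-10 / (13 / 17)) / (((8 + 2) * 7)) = -17 / 91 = -0.19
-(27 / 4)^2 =-729 / 16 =-45.56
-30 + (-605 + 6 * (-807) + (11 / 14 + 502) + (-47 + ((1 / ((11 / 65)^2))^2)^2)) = 4445958594211093 / 3001024334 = 1481480.35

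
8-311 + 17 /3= -892 /3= -297.33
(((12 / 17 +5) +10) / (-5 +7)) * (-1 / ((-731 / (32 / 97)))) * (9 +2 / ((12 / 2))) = 39872 / 1205419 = 0.03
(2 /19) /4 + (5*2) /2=191 /38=5.03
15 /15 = 1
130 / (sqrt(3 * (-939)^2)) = 130 * sqrt(3) / 2817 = 0.08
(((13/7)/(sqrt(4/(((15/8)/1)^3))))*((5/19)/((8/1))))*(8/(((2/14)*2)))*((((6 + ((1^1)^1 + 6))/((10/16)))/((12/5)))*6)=12675*sqrt(30)/608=114.18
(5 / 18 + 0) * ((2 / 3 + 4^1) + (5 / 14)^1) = 1055 / 756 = 1.40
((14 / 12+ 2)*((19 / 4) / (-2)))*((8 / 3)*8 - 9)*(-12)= 13357 / 12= 1113.08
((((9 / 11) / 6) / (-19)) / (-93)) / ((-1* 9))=-1 / 116622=-0.00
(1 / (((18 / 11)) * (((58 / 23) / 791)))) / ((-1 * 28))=-28589 / 4176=-6.85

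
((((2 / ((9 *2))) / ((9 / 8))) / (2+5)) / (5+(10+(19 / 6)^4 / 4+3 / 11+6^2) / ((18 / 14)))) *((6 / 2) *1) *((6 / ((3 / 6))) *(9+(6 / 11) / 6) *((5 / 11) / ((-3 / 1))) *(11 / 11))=-27648000 / 2392496953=-0.01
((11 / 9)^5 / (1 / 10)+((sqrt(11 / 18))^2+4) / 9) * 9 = 3281527 / 13122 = 250.08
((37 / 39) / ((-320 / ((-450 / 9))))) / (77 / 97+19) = 0.01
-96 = -96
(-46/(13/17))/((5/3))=-2346/65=-36.09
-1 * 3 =-3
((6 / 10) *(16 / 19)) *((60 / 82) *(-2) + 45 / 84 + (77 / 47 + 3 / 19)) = 10684164 / 24347645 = 0.44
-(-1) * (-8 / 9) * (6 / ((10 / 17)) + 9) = -256 / 15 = -17.07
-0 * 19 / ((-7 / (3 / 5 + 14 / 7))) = 0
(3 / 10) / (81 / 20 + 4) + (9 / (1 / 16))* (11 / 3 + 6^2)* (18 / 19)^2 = 297962934 / 58121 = 5126.60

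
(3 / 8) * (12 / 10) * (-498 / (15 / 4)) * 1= -1494 / 25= -59.76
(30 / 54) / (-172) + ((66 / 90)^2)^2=2490127 / 8707500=0.29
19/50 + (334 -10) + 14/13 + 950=829047/650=1275.46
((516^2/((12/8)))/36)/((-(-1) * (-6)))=-7396/9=-821.78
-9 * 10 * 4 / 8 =-45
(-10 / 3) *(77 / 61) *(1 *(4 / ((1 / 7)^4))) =-7395080 / 183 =-40410.27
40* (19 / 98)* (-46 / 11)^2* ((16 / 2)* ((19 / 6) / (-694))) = -30555040 / 6172089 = -4.95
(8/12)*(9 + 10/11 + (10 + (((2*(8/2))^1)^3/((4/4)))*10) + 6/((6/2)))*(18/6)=113122/11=10283.82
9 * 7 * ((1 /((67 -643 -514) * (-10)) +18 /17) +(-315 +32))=-3291352029 /185300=-17762.29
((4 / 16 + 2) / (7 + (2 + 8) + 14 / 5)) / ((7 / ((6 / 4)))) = 15 / 616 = 0.02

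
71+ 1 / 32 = 2273 / 32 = 71.03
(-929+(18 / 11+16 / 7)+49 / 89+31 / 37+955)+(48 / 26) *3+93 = 428020149 / 3296293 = 129.85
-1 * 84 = -84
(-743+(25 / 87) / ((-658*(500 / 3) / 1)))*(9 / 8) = -2552026689 / 3053120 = -835.88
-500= -500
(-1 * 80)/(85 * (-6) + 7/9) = 720/4583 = 0.16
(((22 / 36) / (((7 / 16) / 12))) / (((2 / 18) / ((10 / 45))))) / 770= 32 / 735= 0.04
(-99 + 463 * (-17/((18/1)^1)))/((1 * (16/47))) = -453691/288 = -1575.32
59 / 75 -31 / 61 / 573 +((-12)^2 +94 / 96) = 2037968869 / 13981200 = 145.76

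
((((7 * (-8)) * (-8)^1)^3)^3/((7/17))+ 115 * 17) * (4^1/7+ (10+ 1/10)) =1318783816859083325484452001/70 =18839768812272618935492170.00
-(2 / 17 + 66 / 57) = -412 / 323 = -1.28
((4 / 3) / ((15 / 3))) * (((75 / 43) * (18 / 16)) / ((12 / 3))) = 45 / 344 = 0.13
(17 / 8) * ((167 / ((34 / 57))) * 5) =47595 / 16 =2974.69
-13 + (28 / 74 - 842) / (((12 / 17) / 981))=-1169656.65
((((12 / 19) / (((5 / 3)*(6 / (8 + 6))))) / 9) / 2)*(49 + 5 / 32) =11011 / 4560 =2.41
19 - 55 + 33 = -3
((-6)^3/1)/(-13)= 216/13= 16.62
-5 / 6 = -0.83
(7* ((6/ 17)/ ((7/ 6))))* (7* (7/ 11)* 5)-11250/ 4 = -1034235/ 374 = -2765.33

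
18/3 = 6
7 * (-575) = -4025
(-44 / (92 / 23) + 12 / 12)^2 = 100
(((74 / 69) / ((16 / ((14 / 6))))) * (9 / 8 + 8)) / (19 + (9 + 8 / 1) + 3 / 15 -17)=94535 / 1271808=0.07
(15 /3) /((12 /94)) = 39.17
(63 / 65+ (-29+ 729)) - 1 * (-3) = 45758 / 65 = 703.97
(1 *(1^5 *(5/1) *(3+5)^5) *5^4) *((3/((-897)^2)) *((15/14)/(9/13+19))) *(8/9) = 8000000/433251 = 18.47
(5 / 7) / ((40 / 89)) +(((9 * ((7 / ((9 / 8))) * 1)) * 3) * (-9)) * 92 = -7789735 / 56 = -139102.41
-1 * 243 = -243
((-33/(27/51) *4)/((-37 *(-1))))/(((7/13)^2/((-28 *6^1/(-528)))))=-5746/777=-7.40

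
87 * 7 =609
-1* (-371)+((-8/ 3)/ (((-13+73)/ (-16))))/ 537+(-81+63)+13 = 366.00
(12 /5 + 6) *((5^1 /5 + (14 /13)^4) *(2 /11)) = 5626068 /1570855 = 3.58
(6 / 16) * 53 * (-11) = -1749 / 8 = -218.62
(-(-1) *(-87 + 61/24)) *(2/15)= -2027/180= -11.26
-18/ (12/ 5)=-15/ 2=-7.50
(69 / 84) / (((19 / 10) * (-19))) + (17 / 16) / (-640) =-631759 / 25876480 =-0.02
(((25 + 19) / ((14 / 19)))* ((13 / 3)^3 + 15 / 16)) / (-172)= -7431413 / 260064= -28.58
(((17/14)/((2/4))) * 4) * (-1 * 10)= -680/7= -97.14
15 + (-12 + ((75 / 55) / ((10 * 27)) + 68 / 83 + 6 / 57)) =3.93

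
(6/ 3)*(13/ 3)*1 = 26/ 3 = 8.67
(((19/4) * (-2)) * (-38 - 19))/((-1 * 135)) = -361/90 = -4.01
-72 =-72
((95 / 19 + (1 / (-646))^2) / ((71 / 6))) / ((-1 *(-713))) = 6259743 / 10562893934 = 0.00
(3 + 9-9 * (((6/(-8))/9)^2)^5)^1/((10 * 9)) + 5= 3178424696831/619173642240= 5.13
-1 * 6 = -6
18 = 18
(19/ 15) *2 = 38/ 15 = 2.53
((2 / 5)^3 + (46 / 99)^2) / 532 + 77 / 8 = 12547190941 / 1303533000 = 9.63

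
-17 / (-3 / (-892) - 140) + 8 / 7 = 1105164 / 874139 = 1.26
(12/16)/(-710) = -3/2840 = -0.00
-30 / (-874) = 15 / 437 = 0.03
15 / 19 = 0.79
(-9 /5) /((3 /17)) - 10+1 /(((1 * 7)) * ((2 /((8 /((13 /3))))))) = -9131 /455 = -20.07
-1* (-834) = 834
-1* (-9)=9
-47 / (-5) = 47 / 5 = 9.40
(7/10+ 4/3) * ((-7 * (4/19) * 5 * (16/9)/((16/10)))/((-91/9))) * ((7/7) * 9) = 3660/247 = 14.82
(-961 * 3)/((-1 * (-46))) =-2883/46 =-62.67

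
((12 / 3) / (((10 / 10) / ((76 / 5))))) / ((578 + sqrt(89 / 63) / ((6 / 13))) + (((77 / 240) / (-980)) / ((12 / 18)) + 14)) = 1462870834145280 / 14243460982384201-254951424000 * sqrt(623) / 14243460982384201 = 0.10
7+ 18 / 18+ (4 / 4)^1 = 9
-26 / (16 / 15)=-195 / 8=-24.38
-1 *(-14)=14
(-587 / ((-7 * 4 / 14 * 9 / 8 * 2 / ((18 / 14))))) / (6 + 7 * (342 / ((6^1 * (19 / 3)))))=1174 / 483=2.43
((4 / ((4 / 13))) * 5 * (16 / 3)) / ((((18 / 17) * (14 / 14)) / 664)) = 5869760 / 27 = 217398.52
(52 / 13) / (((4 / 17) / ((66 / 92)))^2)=314721 / 8464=37.18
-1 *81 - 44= -125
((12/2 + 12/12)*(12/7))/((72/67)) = 67/6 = 11.17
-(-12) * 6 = 72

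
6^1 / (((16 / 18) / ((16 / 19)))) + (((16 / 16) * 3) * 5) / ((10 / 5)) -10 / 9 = 4129 / 342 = 12.07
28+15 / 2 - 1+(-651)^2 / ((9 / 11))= 1036027 / 2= 518013.50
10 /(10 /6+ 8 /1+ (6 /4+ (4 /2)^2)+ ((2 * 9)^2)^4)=60 /66119763547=0.00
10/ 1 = 10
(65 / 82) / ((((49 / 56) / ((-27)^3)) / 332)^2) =88822314837434880 / 2009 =44212202507433.99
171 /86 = 1.99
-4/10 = -2/5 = -0.40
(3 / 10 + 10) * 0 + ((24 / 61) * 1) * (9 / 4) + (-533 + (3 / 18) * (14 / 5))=-486458 / 915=-531.65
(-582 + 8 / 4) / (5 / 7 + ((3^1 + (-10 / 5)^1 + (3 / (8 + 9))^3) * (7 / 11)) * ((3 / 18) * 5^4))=-131648748 / 15290879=-8.61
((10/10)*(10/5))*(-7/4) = -3.50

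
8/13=0.62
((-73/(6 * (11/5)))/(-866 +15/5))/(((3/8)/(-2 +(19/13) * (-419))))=-11661020/1110681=-10.50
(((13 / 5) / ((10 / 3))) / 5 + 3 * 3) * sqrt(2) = 2289 * sqrt(2) / 250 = 12.95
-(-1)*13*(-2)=-26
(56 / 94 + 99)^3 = 102568953241 / 103823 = 987921.30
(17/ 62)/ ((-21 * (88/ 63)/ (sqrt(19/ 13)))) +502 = 501.99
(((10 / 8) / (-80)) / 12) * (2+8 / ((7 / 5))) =-9 / 896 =-0.01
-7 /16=-0.44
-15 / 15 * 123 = -123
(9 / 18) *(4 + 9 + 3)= 8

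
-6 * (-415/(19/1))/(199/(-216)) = -537840/3781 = -142.25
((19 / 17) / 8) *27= 513 / 136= 3.77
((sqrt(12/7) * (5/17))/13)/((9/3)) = 10 * sqrt(21)/4641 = 0.01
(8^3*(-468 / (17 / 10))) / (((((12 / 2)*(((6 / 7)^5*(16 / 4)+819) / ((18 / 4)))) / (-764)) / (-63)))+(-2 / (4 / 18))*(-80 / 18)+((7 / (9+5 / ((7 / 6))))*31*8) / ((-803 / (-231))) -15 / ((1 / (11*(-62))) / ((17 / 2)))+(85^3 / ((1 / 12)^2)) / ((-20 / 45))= -390143292881391261 / 1902320213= -205088128.81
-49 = -49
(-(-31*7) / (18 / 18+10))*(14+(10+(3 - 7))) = 4340 / 11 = 394.55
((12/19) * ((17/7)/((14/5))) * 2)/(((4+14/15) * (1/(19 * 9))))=68850/1813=37.98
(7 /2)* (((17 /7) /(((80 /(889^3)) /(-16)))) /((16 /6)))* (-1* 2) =35832363819 /40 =895809095.48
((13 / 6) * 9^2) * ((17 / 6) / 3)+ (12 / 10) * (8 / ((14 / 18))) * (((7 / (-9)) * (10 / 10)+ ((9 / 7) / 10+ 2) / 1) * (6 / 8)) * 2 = 934719 / 4900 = 190.76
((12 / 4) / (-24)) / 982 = -1 / 7856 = -0.00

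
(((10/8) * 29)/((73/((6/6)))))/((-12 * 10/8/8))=-58/219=-0.26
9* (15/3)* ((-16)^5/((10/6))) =-28311552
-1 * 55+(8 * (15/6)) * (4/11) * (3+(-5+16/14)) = -4715/77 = -61.23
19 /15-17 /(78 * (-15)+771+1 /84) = 131641 /100545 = 1.31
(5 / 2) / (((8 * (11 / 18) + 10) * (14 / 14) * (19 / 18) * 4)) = 405 / 10184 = 0.04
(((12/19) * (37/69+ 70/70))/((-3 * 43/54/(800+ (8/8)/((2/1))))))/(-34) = 3054708/319447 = 9.56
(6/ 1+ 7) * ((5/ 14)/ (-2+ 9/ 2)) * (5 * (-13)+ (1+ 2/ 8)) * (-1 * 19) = 62985/ 28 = 2249.46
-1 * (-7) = 7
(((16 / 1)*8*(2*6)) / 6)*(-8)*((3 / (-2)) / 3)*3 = 3072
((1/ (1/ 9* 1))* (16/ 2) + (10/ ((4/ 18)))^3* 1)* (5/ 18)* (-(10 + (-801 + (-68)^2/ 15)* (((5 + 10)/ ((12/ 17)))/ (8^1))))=6317266855/ 192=32902431.54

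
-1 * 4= -4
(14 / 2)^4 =2401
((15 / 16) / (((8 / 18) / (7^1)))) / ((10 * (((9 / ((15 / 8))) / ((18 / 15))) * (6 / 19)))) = 1197 / 1024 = 1.17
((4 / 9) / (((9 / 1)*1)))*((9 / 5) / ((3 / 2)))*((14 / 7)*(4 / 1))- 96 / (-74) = 8848 / 4995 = 1.77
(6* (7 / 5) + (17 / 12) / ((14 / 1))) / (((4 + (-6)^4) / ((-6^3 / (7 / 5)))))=-64269 / 63700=-1.01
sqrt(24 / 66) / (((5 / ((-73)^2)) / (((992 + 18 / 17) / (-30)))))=-89964178* sqrt(11) / 14025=-21274.68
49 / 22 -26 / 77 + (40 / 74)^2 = 459979 / 210826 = 2.18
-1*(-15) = 15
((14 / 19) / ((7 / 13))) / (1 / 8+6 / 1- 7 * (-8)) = 208 / 9443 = 0.02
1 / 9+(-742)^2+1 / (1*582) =961284941 / 1746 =550564.11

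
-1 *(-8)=8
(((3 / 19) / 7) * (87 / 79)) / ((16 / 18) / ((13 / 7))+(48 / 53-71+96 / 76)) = -1618461 / 4453435637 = -0.00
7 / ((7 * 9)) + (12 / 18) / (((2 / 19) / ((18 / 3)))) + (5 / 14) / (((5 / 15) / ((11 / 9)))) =4967 / 126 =39.42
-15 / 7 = -2.14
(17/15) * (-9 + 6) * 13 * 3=-663/5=-132.60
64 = 64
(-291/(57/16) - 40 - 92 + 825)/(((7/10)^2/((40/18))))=23230000/8379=2772.41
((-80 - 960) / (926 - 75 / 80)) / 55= -3328 / 162811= -0.02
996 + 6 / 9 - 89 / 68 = 203053 / 204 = 995.36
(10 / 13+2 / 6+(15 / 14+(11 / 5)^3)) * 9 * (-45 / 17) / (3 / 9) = -70883181 / 77350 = -916.40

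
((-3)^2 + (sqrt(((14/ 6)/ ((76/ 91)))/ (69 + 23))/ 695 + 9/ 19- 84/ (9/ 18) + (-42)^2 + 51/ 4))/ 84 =19.26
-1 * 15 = -15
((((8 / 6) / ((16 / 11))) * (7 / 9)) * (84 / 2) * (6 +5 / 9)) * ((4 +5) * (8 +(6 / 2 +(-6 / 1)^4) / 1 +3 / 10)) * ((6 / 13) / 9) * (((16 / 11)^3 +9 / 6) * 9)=92104082791 / 18876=4879427.99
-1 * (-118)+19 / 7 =845 / 7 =120.71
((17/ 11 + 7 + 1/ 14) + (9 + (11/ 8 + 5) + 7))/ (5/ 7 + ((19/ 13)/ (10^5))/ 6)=18613725000/ 429001463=43.39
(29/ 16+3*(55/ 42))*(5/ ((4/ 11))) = 78.94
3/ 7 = 0.43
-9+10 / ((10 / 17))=8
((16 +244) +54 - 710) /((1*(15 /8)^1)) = -1056 /5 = -211.20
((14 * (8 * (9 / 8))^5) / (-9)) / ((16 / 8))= -45927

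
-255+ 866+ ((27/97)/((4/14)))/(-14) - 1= 236653/388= 609.93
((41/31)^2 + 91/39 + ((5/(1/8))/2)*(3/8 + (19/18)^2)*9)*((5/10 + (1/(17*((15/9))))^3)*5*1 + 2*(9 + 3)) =6128885320931/849850740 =7211.72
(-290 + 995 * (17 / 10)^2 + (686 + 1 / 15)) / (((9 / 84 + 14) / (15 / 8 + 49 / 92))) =608716997 / 1090200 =558.35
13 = 13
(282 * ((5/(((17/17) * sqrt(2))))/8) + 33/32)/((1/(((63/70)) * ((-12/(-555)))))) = 2.45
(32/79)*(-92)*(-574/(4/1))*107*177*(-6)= -48006274176/79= -607674356.66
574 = 574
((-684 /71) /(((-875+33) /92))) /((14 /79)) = 1242828 /209237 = 5.94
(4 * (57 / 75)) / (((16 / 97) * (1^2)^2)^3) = 17340787 / 25600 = 677.37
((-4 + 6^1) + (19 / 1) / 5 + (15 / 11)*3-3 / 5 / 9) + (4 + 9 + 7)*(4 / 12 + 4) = 96.49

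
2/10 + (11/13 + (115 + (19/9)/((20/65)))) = 287603/2340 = 122.91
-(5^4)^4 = -152587890625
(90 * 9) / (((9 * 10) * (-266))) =-0.03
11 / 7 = 1.57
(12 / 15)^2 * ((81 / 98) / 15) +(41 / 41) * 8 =8.04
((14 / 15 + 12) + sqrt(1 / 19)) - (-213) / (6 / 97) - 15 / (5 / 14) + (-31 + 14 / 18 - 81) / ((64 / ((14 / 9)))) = sqrt(19) / 19 + 44216021 / 12960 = 3411.96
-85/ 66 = -1.29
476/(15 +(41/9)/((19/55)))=20349/1205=16.89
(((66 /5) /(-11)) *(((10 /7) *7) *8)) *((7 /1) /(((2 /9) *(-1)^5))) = 3024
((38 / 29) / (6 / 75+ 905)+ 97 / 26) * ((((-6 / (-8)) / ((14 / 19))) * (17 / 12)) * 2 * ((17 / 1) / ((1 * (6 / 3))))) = 20566847673 / 224800576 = 91.49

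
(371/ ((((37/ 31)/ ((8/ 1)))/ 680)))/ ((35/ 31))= 55415104/ 37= 1497705.51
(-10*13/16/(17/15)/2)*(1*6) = -2925/136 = -21.51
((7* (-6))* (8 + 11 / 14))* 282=-104058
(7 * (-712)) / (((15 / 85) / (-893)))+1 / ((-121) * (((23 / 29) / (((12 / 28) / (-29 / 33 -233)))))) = 1034193370168895 / 41005734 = 25220701.33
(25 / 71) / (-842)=-25 / 59782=-0.00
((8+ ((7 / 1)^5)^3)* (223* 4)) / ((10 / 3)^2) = 9528355950471657 / 25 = 381134238018866.28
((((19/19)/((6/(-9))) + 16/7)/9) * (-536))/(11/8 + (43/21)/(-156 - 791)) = -22334048/655239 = -34.09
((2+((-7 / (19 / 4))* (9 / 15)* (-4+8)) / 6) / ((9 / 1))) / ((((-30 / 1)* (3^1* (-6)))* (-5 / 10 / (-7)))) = 469 / 115425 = 0.00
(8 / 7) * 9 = 72 / 7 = 10.29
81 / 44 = 1.84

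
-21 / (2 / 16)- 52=-220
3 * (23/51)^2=529/867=0.61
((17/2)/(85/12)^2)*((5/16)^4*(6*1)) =675/69632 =0.01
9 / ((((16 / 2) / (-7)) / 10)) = -315 / 4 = -78.75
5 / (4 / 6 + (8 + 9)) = 15 / 53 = 0.28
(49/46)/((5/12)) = 294/115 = 2.56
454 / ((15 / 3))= 454 / 5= 90.80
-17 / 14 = -1.21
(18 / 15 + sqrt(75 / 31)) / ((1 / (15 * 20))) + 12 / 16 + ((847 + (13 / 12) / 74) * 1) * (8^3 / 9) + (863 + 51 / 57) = 1500 * sqrt(93) / 31 + 3751432663 / 75924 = 49876.99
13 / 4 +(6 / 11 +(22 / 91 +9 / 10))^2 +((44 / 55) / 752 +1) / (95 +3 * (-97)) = 114750852903 / 18837618800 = 6.09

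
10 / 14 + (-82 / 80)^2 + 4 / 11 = 262237 / 123200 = 2.13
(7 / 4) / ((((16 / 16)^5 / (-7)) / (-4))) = 49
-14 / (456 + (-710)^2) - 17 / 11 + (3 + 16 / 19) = 121091977 / 52726102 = 2.30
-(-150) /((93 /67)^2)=224450 /2883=77.85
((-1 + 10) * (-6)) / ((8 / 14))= -189 / 2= -94.50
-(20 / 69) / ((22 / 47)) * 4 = -1880 / 759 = -2.48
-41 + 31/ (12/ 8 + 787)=-64595/ 1577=-40.96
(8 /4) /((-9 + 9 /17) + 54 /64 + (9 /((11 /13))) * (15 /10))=11968 /49833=0.24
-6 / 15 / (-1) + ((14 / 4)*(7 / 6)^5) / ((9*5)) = 79517 / 139968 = 0.57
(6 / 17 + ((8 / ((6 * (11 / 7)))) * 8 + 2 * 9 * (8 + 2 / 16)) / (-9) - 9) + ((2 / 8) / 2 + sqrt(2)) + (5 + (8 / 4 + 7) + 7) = -182825 / 40392 + sqrt(2) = -3.11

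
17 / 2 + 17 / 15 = 289 / 30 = 9.63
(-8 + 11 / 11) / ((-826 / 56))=28 / 59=0.47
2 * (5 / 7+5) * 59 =4720 / 7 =674.29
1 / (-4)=-1 / 4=-0.25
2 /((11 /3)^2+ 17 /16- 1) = 288 /1945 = 0.15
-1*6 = -6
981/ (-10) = -981/ 10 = -98.10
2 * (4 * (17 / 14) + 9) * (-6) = -1164 / 7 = -166.29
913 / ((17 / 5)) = 4565 / 17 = 268.53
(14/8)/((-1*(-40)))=7/160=0.04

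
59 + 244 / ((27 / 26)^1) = 7937 / 27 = 293.96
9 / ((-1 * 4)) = -2.25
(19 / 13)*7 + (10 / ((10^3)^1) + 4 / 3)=11.57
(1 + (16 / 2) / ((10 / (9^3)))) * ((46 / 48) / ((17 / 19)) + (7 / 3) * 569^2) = 300104425063 / 680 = 441330036.86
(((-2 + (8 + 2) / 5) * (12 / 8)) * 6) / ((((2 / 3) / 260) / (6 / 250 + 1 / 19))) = 0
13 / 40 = 0.32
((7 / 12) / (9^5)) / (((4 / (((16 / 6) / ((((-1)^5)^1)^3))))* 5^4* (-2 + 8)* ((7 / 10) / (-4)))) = 2 / 199290375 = 0.00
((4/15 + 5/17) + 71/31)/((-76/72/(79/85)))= -10683012/4255525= -2.51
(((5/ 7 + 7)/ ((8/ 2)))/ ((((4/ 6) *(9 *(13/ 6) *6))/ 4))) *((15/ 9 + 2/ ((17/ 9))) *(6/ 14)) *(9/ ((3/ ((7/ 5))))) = 3753/ 7735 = 0.49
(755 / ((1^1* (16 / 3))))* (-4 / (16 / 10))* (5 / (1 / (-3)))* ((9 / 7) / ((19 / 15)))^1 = 22933125 / 4256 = 5388.42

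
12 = 12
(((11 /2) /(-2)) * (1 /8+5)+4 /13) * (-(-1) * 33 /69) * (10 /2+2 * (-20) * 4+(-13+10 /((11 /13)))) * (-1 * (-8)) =4926365 /598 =8238.07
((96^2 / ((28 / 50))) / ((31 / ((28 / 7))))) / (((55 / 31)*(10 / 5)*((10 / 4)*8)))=2304 / 77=29.92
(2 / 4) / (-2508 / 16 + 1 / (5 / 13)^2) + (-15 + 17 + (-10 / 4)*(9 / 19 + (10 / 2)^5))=-2226182528 / 284981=-7811.69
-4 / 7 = -0.57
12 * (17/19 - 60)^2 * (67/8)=253486929/722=351089.93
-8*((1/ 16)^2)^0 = -8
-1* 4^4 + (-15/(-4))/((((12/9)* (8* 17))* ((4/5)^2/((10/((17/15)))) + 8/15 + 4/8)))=-1154971241/4511936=-255.98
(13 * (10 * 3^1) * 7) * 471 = 1285830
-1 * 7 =-7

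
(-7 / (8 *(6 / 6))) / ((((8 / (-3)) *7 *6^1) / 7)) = 7 / 128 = 0.05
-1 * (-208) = 208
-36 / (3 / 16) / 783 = -64 / 261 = -0.25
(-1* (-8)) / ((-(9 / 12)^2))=-128 / 9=-14.22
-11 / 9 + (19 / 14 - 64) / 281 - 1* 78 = -2812835 / 35406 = -79.45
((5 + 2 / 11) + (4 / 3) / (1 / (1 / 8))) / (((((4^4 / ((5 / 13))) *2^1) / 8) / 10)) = 0.32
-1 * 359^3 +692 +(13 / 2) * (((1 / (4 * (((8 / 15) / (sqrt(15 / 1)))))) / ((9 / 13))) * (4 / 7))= -46267587 +845 * sqrt(15) / 336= -46267577.26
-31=-31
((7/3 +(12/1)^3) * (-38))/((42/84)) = -394516/3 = -131505.33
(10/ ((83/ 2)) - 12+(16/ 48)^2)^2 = 75707401/ 558009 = 135.67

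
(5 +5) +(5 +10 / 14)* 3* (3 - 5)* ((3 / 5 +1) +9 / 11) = -802 / 11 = -72.91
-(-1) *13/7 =13/7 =1.86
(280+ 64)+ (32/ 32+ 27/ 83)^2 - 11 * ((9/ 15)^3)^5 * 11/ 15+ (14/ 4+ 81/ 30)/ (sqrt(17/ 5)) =31 * sqrt(85)/ 85+ 363447551151251139/ 1051177978515625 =349.12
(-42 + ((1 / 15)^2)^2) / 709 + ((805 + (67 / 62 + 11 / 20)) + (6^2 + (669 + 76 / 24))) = 6741716693749 / 4450747500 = 1514.74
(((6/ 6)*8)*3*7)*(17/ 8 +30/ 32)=1029/ 2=514.50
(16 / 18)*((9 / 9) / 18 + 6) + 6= 922 / 81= 11.38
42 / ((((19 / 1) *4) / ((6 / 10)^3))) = 567 / 4750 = 0.12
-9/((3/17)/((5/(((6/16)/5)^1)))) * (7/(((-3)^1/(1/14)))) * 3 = 1700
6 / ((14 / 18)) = 54 / 7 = 7.71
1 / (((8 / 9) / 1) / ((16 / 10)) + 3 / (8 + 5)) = 117 / 92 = 1.27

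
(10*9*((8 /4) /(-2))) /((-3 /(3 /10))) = 9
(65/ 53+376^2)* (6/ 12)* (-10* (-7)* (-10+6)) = -1049019020/ 53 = -19792811.70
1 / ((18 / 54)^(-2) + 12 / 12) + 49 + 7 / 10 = 249 / 5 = 49.80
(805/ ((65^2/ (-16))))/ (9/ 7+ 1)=-1127/ 845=-1.33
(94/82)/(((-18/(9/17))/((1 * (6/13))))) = -141/9061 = -0.02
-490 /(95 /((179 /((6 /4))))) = -35084 /57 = -615.51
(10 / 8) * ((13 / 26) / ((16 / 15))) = 75 / 128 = 0.59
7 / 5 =1.40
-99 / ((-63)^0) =-99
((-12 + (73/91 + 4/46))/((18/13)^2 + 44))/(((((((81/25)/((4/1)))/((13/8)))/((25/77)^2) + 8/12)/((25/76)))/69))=-2763348046875/2714571862016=-1.02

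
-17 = -17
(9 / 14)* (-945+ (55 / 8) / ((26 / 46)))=-873135 / 1456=-599.68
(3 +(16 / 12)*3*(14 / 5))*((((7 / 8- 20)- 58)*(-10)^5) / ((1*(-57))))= -109517500 / 57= -1921359.65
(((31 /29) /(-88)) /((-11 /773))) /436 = 23963 /12239392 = 0.00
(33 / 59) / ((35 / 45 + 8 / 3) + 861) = 297 / 459020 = 0.00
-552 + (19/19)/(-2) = -1105/2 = -552.50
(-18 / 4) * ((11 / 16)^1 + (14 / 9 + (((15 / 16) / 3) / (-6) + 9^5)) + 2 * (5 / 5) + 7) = -17009335 / 64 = -265770.86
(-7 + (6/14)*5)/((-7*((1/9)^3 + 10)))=24786/357259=0.07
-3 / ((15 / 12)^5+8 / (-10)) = -5120 / 3843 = -1.33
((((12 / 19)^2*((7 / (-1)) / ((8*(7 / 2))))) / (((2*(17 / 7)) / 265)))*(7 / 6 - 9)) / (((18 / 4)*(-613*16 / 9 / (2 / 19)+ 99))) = -104622 / 113270609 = -0.00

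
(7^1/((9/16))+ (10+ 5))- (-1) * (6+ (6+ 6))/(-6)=220/9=24.44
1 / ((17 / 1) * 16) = 0.00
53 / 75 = 0.71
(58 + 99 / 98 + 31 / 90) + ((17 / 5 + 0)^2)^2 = 53192386 / 275625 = 192.99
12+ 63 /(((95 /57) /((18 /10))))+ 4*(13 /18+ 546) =510059 /225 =2266.93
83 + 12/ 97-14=6705/ 97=69.12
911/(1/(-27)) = -24597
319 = 319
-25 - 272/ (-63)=-1303/ 63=-20.68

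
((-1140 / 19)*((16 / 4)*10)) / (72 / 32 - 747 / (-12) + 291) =-1600 / 237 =-6.75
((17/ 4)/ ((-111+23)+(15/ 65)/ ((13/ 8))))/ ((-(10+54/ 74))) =106301/ 23578624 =0.00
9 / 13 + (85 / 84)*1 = 1.70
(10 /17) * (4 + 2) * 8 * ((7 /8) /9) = 140 /51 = 2.75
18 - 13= 5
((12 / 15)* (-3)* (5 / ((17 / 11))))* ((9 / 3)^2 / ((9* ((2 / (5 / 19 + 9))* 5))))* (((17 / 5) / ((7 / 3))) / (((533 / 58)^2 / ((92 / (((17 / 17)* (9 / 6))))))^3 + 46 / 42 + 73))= -24792512633100114591744 / 181451921565601332557525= -0.14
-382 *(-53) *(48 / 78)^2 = 1295744 / 169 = 7667.12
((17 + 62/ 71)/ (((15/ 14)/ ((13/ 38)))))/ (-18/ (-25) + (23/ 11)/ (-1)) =-162855/ 39121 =-4.16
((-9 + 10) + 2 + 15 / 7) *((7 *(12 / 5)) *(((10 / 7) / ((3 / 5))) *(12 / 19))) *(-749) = -1848960 / 19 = -97313.68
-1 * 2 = -2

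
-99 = -99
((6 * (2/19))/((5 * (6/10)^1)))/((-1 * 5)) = -4/95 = -0.04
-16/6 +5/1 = 7/3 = 2.33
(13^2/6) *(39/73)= 2197/146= 15.05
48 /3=16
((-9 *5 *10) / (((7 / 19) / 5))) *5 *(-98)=2992500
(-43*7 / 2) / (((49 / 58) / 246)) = -306762 / 7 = -43823.14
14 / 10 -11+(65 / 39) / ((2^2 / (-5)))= -701 / 60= -11.68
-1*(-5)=5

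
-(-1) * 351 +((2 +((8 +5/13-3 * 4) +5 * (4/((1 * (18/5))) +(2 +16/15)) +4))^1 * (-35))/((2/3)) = -67927/78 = -870.86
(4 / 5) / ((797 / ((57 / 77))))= 228 / 306845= 0.00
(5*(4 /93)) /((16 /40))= 50 /93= 0.54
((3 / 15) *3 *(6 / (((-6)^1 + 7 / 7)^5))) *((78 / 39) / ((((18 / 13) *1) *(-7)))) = 26 / 109375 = 0.00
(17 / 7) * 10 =170 / 7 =24.29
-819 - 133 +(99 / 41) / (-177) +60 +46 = -2046507 / 2419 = -846.01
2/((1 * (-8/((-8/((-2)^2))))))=1/2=0.50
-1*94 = -94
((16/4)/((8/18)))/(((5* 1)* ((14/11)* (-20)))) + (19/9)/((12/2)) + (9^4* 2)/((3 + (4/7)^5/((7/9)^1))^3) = 29933956974536843580547/66502852323970645800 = 450.12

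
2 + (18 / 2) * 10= 92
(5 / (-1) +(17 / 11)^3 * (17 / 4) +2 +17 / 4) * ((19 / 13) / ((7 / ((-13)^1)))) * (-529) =226589744 / 9317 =24320.03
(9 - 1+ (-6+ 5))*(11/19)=4.05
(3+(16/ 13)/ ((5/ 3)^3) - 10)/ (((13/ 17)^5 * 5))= -15537495151/ 3016755625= -5.15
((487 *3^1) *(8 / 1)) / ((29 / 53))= 619464 / 29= 21360.83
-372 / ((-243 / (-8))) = -992 / 81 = -12.25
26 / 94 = 13 / 47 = 0.28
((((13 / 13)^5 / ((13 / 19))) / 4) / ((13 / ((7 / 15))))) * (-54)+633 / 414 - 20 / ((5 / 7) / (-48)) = 78409771 / 58305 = 1344.82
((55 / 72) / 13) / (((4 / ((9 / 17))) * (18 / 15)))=275 / 42432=0.01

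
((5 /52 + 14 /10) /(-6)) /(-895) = 389 /1396200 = 0.00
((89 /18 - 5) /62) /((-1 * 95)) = 1 /106020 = 0.00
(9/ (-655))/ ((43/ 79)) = -711/ 28165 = -0.03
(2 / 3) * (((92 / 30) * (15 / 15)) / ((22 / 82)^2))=154652 / 5445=28.40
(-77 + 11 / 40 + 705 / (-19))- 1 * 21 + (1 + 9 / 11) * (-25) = -1507181 / 8360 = -180.28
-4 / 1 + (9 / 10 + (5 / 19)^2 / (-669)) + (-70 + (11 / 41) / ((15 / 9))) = -1444467379 / 19803738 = -72.94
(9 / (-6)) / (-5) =3 / 10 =0.30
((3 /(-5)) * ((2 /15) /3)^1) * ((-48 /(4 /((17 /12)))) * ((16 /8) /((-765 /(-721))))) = 2884 /3375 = 0.85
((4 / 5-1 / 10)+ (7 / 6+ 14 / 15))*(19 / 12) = 133 / 30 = 4.43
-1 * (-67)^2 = -4489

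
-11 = -11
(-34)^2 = 1156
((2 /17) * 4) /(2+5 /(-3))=24 /17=1.41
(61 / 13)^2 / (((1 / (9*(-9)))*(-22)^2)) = -301401 / 81796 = -3.68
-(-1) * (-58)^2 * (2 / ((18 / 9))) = 3364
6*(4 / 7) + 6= 66 / 7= 9.43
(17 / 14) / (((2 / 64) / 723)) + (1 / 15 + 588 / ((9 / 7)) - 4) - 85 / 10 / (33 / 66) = 998554 / 35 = 28530.11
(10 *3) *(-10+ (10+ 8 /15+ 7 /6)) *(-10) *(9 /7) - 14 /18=-41359 /63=-656.49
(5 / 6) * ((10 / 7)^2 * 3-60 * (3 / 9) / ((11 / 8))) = -11350 / 1617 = -7.02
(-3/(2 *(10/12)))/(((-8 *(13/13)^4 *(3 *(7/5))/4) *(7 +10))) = 3/238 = 0.01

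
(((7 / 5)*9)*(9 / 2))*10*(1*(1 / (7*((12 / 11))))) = 297 / 4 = 74.25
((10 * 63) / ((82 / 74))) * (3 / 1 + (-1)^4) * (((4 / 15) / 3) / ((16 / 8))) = 4144 / 41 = 101.07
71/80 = 0.89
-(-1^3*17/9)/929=17/8361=0.00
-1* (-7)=7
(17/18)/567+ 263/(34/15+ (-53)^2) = 40979543/430376814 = 0.10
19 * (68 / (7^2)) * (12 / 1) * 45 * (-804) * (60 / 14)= -16828041600 / 343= -49061345.77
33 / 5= 6.60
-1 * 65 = -65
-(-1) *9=9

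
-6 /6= -1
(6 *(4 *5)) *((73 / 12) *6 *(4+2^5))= 157680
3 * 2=6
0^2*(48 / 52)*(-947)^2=0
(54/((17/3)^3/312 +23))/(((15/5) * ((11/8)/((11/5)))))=1213056/993325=1.22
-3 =-3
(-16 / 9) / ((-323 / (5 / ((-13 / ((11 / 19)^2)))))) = -9680 / 13642551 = -0.00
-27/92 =-0.29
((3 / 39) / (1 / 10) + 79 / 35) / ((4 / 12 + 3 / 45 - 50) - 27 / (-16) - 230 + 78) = -2448 / 161707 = -0.02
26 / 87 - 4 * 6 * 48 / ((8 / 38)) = -476038 / 87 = -5471.70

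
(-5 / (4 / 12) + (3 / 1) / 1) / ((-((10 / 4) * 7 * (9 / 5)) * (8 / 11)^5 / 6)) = 161051 / 14336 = 11.23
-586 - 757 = -1343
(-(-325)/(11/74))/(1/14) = 336700/11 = 30609.09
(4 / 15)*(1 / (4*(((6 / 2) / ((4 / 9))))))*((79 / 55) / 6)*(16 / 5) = 2528 / 334125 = 0.01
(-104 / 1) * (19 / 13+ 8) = -984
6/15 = 2/5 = 0.40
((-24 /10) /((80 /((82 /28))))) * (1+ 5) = -369 /700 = -0.53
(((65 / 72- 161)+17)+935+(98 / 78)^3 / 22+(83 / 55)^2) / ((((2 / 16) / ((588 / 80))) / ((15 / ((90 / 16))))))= 111738690540694 / 897199875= 124541.58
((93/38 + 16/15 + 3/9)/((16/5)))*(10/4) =3655/1216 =3.01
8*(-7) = -56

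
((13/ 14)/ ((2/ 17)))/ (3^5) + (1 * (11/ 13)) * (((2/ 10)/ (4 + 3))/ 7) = 111247/ 3095820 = 0.04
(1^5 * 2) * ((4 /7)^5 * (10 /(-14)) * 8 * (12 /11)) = -983040 /1294139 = -0.76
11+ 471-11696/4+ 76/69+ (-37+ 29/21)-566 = -3042.52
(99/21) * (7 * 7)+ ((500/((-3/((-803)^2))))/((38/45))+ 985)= -2418010646/19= -127263718.21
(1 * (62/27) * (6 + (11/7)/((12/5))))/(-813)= -0.02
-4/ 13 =-0.31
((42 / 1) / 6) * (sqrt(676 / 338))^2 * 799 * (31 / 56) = 24769 / 4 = 6192.25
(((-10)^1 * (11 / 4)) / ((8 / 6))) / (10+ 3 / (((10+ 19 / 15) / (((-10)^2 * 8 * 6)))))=-507 / 31664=-0.02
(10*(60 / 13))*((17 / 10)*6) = 6120 / 13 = 470.77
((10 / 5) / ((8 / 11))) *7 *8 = 154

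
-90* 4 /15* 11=-264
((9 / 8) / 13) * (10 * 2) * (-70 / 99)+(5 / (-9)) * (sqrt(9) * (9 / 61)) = -1.47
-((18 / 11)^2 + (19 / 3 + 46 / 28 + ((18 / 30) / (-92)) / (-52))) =-647557903 / 60780720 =-10.65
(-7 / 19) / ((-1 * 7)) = 1 / 19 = 0.05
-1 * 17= -17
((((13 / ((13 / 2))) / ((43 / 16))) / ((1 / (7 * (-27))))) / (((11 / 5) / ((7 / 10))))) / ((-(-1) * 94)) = -10584 / 22231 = -0.48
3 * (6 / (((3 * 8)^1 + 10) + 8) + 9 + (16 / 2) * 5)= 1032 / 7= 147.43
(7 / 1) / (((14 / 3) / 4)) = 6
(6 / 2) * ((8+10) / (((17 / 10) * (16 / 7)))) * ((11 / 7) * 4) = 1485 / 17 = 87.35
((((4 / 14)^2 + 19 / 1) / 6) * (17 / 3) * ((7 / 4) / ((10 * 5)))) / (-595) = -187 / 176400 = -0.00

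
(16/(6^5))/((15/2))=1/3645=0.00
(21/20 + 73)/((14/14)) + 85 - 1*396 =-4739/20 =-236.95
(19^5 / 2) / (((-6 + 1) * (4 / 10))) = -2476099 / 4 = -619024.75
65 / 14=4.64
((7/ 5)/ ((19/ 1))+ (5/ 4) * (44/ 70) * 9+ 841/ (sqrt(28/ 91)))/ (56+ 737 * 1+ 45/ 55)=104533/ 11613560+ 9251 * sqrt(13)/ 17464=1.92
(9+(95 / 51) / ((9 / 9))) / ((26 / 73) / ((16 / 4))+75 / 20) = 161768 / 57171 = 2.83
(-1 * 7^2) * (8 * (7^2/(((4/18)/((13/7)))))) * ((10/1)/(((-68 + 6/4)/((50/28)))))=819000/19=43105.26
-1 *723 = -723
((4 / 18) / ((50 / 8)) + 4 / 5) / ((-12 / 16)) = -752 / 675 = -1.11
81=81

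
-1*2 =-2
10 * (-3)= -30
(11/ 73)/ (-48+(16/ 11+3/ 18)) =-726/ 223453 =-0.00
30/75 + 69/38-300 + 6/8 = -112873/380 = -297.03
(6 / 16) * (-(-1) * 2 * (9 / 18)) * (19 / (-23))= -57 / 184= -0.31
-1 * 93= -93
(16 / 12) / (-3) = -4 / 9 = -0.44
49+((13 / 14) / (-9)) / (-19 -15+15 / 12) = 404423 / 8253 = 49.00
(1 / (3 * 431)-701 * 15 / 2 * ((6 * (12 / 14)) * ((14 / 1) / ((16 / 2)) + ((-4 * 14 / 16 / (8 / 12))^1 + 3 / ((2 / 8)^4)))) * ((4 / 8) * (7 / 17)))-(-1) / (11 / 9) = -4255790.80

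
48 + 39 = 87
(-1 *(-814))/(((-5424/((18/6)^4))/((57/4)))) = -626373/3616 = -173.22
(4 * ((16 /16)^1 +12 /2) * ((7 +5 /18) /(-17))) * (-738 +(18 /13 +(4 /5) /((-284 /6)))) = 122250772 /13845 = 8829.96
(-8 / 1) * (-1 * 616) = 4928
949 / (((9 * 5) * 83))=949 / 3735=0.25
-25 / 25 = -1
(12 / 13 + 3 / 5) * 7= 693 / 65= 10.66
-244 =-244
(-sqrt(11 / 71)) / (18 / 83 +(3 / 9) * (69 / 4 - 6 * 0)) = -332 * sqrt(781) / 140651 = -0.07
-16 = -16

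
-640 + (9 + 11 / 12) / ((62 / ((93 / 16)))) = -81801 / 128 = -639.07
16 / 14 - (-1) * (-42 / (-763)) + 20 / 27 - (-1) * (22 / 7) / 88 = 162695 / 82404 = 1.97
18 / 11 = 1.64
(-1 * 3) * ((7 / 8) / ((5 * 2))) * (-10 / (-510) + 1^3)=-91 / 340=-0.27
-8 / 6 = -4 / 3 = -1.33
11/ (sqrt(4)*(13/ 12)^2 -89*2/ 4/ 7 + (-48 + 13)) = -5544/ 19661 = -0.28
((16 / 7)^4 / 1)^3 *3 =844424930131968 / 13841287201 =61007.69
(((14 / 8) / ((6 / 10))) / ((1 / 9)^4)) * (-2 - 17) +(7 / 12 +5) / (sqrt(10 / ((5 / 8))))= -17452193 / 48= -363587.35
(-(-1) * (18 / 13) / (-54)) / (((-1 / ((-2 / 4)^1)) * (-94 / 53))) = 53 / 7332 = 0.01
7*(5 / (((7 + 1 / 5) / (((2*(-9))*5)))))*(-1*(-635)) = -555625 / 2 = -277812.50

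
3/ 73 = 0.04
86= 86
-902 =-902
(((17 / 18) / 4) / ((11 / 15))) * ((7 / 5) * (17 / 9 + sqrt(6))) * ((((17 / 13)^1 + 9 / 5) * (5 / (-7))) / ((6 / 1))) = -1717 * sqrt(6) / 10296-29189 / 92664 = -0.72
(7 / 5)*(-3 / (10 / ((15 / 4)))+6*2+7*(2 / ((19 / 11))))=4039 / 152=26.57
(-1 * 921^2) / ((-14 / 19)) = 16116579 / 14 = 1151184.21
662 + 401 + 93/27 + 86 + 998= 19354/9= 2150.44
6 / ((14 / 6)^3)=162 / 343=0.47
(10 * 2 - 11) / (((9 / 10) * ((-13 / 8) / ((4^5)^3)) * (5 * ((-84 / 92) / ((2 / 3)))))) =790273982464 / 819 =964925497.51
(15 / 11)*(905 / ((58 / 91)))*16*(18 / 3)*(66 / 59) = 355773600 / 1711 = 207933.14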